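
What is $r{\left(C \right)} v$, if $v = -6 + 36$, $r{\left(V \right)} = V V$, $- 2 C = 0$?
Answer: $0$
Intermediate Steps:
$C = 0$ ($C = \left(- \frac{1}{2}\right) 0 = 0$)
$r{\left(V \right)} = V^{2}$
$v = 30$
$r{\left(C \right)} v = 0^{2} \cdot 30 = 0 \cdot 30 = 0$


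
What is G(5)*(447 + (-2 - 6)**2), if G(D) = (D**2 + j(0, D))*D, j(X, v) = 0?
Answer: 63875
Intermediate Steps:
G(D) = D**3 (G(D) = (D**2 + 0)*D = D**2*D = D**3)
G(5)*(447 + (-2 - 6)**2) = 5**3*(447 + (-2 - 6)**2) = 125*(447 + (-8)**2) = 125*(447 + 64) = 125*511 = 63875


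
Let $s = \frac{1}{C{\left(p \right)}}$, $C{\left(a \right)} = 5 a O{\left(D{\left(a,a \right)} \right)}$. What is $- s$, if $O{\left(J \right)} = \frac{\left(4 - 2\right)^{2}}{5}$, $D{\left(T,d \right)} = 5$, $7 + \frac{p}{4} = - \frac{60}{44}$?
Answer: $\frac{11}{1472} \approx 0.0074728$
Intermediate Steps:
$p = - \frac{368}{11}$ ($p = -28 + 4 \left(- \frac{60}{44}\right) = -28 + 4 \left(\left(-60\right) \frac{1}{44}\right) = -28 + 4 \left(- \frac{15}{11}\right) = -28 - \frac{60}{11} = - \frac{368}{11} \approx -33.455$)
$O{\left(J \right)} = \frac{4}{5}$ ($O{\left(J \right)} = 2^{2} \cdot \frac{1}{5} = 4 \cdot \frac{1}{5} = \frac{4}{5}$)
$C{\left(a \right)} = 4 a$ ($C{\left(a \right)} = 5 a \frac{4}{5} = 4 a$)
$s = - \frac{11}{1472}$ ($s = \frac{1}{4 \left(- \frac{368}{11}\right)} = \frac{1}{- \frac{1472}{11}} = - \frac{11}{1472} \approx -0.0074728$)
$- s = \left(-1\right) \left(- \frac{11}{1472}\right) = \frac{11}{1472}$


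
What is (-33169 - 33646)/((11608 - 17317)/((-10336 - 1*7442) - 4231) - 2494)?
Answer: 1470531335/54884737 ≈ 26.793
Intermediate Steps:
(-33169 - 33646)/((11608 - 17317)/((-10336 - 1*7442) - 4231) - 2494) = -66815/(-5709/((-10336 - 7442) - 4231) - 2494) = -66815/(-5709/(-17778 - 4231) - 2494) = -66815/(-5709/(-22009) - 2494) = -66815/(-5709*(-1/22009) - 2494) = -66815/(5709/22009 - 2494) = -66815/(-54884737/22009) = -66815*(-22009/54884737) = 1470531335/54884737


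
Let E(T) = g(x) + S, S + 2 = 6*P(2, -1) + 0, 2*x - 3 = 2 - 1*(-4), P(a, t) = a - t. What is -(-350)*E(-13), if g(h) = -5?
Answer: 3850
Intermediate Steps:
x = 9/2 (x = 3/2 + (2 - 1*(-4))/2 = 3/2 + (2 + 4)/2 = 3/2 + (½)*6 = 3/2 + 3 = 9/2 ≈ 4.5000)
S = 16 (S = -2 + (6*(2 - 1*(-1)) + 0) = -2 + (6*(2 + 1) + 0) = -2 + (6*3 + 0) = -2 + (18 + 0) = -2 + 18 = 16)
E(T) = 11 (E(T) = -5 + 16 = 11)
-(-350)*E(-13) = -(-350)*11 = -1*(-3850) = 3850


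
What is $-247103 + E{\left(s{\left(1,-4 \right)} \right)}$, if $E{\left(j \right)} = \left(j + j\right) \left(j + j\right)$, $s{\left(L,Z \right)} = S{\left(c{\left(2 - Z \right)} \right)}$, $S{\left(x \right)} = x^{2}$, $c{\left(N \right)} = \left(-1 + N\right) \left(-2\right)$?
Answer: $-207103$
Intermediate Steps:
$c{\left(N \right)} = 2 - 2 N$
$s{\left(L,Z \right)} = \left(-2 + 2 Z\right)^{2}$ ($s{\left(L,Z \right)} = \left(2 - 2 \left(2 - Z\right)\right)^{2} = \left(2 + \left(-4 + 2 Z\right)\right)^{2} = \left(-2 + 2 Z\right)^{2}$)
$E{\left(j \right)} = 4 j^{2}$ ($E{\left(j \right)} = 2 j 2 j = 4 j^{2}$)
$-247103 + E{\left(s{\left(1,-4 \right)} \right)} = -247103 + 4 \left(4 \left(1 - -4\right)^{2}\right)^{2} = -247103 + 4 \left(4 \left(1 + 4\right)^{2}\right)^{2} = -247103 + 4 \left(4 \cdot 5^{2}\right)^{2} = -247103 + 4 \left(4 \cdot 25\right)^{2} = -247103 + 4 \cdot 100^{2} = -247103 + 4 \cdot 10000 = -247103 + 40000 = -207103$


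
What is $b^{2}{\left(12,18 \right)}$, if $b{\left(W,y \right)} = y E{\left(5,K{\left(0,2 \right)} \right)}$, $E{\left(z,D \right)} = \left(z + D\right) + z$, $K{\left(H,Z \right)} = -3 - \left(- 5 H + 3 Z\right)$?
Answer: $324$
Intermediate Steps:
$K{\left(H,Z \right)} = -3 - 3 Z + 5 H$ ($K{\left(H,Z \right)} = -3 + \left(- 3 Z + 5 H\right) = -3 - 3 Z + 5 H$)
$E{\left(z,D \right)} = D + 2 z$ ($E{\left(z,D \right)} = \left(D + z\right) + z = D + 2 z$)
$b{\left(W,y \right)} = y$ ($b{\left(W,y \right)} = y \left(\left(-3 - 6 + 5 \cdot 0\right) + 2 \cdot 5\right) = y \left(\left(-3 - 6 + 0\right) + 10\right) = y \left(-9 + 10\right) = y 1 = y$)
$b^{2}{\left(12,18 \right)} = 18^{2} = 324$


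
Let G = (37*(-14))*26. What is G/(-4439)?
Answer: 13468/4439 ≈ 3.0340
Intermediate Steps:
G = -13468 (G = -518*26 = -13468)
G/(-4439) = -13468/(-4439) = -13468*(-1/4439) = 13468/4439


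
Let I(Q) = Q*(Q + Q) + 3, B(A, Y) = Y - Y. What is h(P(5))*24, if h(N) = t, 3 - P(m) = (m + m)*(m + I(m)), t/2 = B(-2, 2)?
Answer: 0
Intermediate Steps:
B(A, Y) = 0
I(Q) = 3 + 2*Q² (I(Q) = Q*(2*Q) + 3 = 2*Q² + 3 = 3 + 2*Q²)
t = 0 (t = 2*0 = 0)
P(m) = 3 - 2*m*(3 + m + 2*m²) (P(m) = 3 - (m + m)*(m + (3 + 2*m²)) = 3 - 2*m*(3 + m + 2*m²))
h(N) = 0
h(P(5))*24 = 0*24 = 0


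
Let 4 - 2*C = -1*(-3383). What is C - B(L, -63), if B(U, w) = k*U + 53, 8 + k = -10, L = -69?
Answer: -5969/2 ≈ -2984.5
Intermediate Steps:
k = -18 (k = -8 - 10 = -18)
B(U, w) = 53 - 18*U (B(U, w) = -18*U + 53 = 53 - 18*U)
C = -3379/2 (C = 2 - (-1)*(-3383)/2 = 2 - 1/2*3383 = 2 - 3383/2 = -3379/2 ≈ -1689.5)
C - B(L, -63) = -3379/2 - (53 - 18*(-69)) = -3379/2 - (53 + 1242) = -3379/2 - 1*1295 = -3379/2 - 1295 = -5969/2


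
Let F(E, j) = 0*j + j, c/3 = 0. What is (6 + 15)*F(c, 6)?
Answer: 126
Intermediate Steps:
c = 0 (c = 3*0 = 0)
F(E, j) = j (F(E, j) = 0 + j = j)
(6 + 15)*F(c, 6) = (6 + 15)*6 = 21*6 = 126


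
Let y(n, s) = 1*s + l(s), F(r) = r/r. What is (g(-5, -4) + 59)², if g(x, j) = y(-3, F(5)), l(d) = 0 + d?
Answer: 3721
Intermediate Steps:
F(r) = 1
l(d) = d
y(n, s) = 2*s (y(n, s) = 1*s + s = s + s = 2*s)
g(x, j) = 2 (g(x, j) = 2*1 = 2)
(g(-5, -4) + 59)² = (2 + 59)² = 61² = 3721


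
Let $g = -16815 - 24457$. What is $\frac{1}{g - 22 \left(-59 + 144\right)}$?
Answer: $- \frac{1}{43142} \approx -2.3179 \cdot 10^{-5}$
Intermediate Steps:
$g = -41272$ ($g = -16815 - 24457 = -41272$)
$\frac{1}{g - 22 \left(-59 + 144\right)} = \frac{1}{-41272 - 22 \left(-59 + 144\right)} = \frac{1}{-41272 - 1870} = \frac{1}{-43142} = - \frac{1}{43142}$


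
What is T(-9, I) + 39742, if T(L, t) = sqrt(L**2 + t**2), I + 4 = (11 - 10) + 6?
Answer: 39742 + 3*sqrt(10) ≈ 39752.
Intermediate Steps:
I = 3 (I = -4 + ((11 - 10) + 6) = -4 + (1 + 6) = -4 + 7 = 3)
T(-9, I) + 39742 = sqrt((-9)**2 + 3**2) + 39742 = sqrt(81 + 9) + 39742 = sqrt(90) + 39742 = 3*sqrt(10) + 39742 = 39742 + 3*sqrt(10)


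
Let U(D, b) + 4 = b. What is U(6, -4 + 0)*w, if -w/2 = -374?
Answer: -5984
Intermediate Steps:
U(D, b) = -4 + b
w = 748 (w = -2*(-374) = 748)
U(6, -4 + 0)*w = (-4 + (-4 + 0))*748 = (-4 - 4)*748 = -8*748 = -5984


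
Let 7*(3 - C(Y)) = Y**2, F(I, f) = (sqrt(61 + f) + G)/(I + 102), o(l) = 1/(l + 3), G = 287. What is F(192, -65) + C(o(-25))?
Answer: 5773/1452 + I/147 ≈ 3.9759 + 0.0068027*I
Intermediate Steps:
o(l) = 1/(3 + l)
F(I, f) = (287 + sqrt(61 + f))/(102 + I) (F(I, f) = (sqrt(61 + f) + 287)/(I + 102) = (287 + sqrt(61 + f))/(102 + I))
C(Y) = 3 - Y**2/7
F(192, -65) + C(o(-25)) = (287 + sqrt(61 - 65))/(102 + 192) + (3 - 1/(7*(3 - 25)**2)) = (287 + sqrt(-4))/294 + (3 - (1/(-22))**2/7) = (287 + 2*I)/294 + (3 - (-1/22)**2/7) = (41/42 + I/147) + (3 - 1/7*1/484) = (41/42 + I/147) + (3 - 1/3388) = (41/42 + I/147) + 10163/3388 = 5773/1452 + I/147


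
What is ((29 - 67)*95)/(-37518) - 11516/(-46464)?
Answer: 8330449/24211616 ≈ 0.34407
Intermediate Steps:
((29 - 67)*95)/(-37518) - 11516/(-46464) = -38*95*(-1/37518) - 11516*(-1/46464) = -3610*(-1/37518) + 2879/11616 = 1805/18759 + 2879/11616 = 8330449/24211616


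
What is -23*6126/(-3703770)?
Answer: 23483/617295 ≈ 0.038042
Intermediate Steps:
-23*6126/(-3703770) = -140898*(-1/3703770) = 23483/617295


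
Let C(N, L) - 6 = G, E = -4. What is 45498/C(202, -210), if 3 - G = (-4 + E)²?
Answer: -45498/55 ≈ -827.24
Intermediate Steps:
G = -61 (G = 3 - (-4 - 4)² = 3 - 1*(-8)² = 3 - 1*64 = 3 - 64 = -61)
C(N, L) = -55 (C(N, L) = 6 - 61 = -55)
45498/C(202, -210) = 45498/(-55) = 45498*(-1/55) = -45498/55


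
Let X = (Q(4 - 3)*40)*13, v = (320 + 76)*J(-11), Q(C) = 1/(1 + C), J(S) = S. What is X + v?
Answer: -4096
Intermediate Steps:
v = -4356 (v = (320 + 76)*(-11) = 396*(-11) = -4356)
X = 260 (X = (40/(1 + (4 - 3)))*13 = (40/(1 + 1))*13 = (40/2)*13 = ((1/2)*40)*13 = 20*13 = 260)
X + v = 260 - 4356 = -4096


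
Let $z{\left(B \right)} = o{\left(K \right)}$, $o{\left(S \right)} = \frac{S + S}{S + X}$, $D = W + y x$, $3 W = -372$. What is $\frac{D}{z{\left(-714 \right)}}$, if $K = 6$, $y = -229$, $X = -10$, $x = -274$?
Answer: $-20874$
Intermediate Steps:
$W = -124$ ($W = \frac{1}{3} \left(-372\right) = -124$)
$D = 62622$ ($D = -124 - -62746 = -124 + 62746 = 62622$)
$o{\left(S \right)} = \frac{2 S}{-10 + S}$ ($o{\left(S \right)} = \frac{S + S}{S - 10} = \frac{2 S}{-10 + S}$)
$z{\left(B \right)} = -3$ ($z{\left(B \right)} = 2 \cdot 6 \frac{1}{-10 + 6} = 2 \cdot 6 \frac{1}{-4} = 2 \cdot 6 \left(- \frac{1}{4}\right) = -3$)
$\frac{D}{z{\left(-714 \right)}} = \frac{62622}{-3} = 62622 \left(- \frac{1}{3}\right) = -20874$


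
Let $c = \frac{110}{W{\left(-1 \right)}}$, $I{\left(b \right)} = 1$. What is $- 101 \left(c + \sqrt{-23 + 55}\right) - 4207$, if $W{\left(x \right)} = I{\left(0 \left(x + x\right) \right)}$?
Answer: $-15317 - 404 \sqrt{2} \approx -15888.0$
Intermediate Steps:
$W{\left(x \right)} = 1$
$c = 110$ ($c = \frac{110}{1} = 110 \cdot 1 = 110$)
$- 101 \left(c + \sqrt{-23 + 55}\right) - 4207 = - 101 \left(110 + \sqrt{-23 + 55}\right) - 4207 = - 101 \left(110 + \sqrt{32}\right) - 4207 = - 101 \left(110 + 4 \sqrt{2}\right) - 4207 = \left(-11110 - 404 \sqrt{2}\right) - 4207 = -15317 - 404 \sqrt{2}$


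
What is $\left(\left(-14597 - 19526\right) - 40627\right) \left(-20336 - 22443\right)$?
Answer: $3197730250$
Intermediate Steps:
$\left(\left(-14597 - 19526\right) - 40627\right) \left(-20336 - 22443\right) = \left(-34123 - 40627\right) \left(-42779\right) = \left(-74750\right) \left(-42779\right) = 3197730250$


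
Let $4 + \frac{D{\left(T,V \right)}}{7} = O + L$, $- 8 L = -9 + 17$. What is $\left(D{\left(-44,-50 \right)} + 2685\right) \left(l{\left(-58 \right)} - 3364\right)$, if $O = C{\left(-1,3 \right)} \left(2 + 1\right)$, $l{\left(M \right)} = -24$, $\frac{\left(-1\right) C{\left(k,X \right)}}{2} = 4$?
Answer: $-8409016$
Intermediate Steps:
$L = -1$ ($L = - \frac{-9 + 17}{8} = \left(- \frac{1}{8}\right) 8 = -1$)
$C{\left(k,X \right)} = -8$ ($C{\left(k,X \right)} = \left(-2\right) 4 = -8$)
$O = -24$ ($O = - 8 \left(2 + 1\right) = \left(-8\right) 3 = -24$)
$D{\left(T,V \right)} = -203$ ($D{\left(T,V \right)} = -28 + 7 \left(-24 - 1\right) = -28 + 7 \left(-25\right) = -28 - 175 = -203$)
$\left(D{\left(-44,-50 \right)} + 2685\right) \left(l{\left(-58 \right)} - 3364\right) = \left(-203 + 2685\right) \left(-24 - 3364\right) = 2482 \left(-3388\right) = -8409016$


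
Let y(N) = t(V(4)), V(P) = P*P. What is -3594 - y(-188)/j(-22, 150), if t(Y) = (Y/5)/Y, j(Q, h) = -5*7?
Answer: -628949/175 ≈ -3594.0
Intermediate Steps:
j(Q, h) = -35
V(P) = P²
t(Y) = ⅕ (t(Y) = (Y*(⅕))/Y = (Y/5)/Y = ⅕)
y(N) = ⅕
-3594 - y(-188)/j(-22, 150) = -3594 - 1/(5*(-35)) = -3594 - (-1)/(5*35) = -3594 - 1*(-1/175) = -3594 + 1/175 = -628949/175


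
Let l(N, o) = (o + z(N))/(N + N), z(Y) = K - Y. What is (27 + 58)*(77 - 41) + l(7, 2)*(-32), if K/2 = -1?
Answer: 3076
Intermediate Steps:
K = -2 (K = 2*(-1) = -2)
z(Y) = -2 - Y
l(N, o) = (-2 + o - N)/(2*N) (l(N, o) = (o + (-2 - N))/(N + N) = (-2 + o - N)/((2*N)) = (-2 + o - N)*(1/(2*N)) = (-2 + o - N)/(2*N))
(27 + 58)*(77 - 41) + l(7, 2)*(-32) = (27 + 58)*(77 - 41) + ((½)*(-2 + 2 - 1*7)/7)*(-32) = 85*36 + ((½)*(⅐)*(-2 + 2 - 7))*(-32) = 3060 + ((½)*(⅐)*(-7))*(-32) = 3060 - ½*(-32) = 3060 + 16 = 3076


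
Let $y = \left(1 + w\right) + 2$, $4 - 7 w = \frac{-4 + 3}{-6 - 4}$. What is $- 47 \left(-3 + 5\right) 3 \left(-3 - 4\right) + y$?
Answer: $\frac{138429}{70} \approx 1977.6$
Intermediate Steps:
$w = \frac{39}{70}$ ($w = \frac{4}{7} - \frac{\left(-4 + 3\right) \frac{1}{-6 - 4}}{7} = \frac{4}{7} - \frac{\left(-1\right) \frac{1}{-10}}{7} = \frac{4}{7} - \frac{\left(-1\right) \left(- \frac{1}{10}\right)}{7} = \frac{4}{7} - \frac{1}{70} = \frac{39}{70} \approx 0.55714$)
$y = \frac{249}{70}$ ($y = \left(1 + \frac{39}{70}\right) + 2 = \frac{109}{70} + 2 = \frac{249}{70} \approx 3.5571$)
$- 47 \left(-3 + 5\right) 3 \left(-3 - 4\right) + y = - 47 \left(-3 + 5\right) 3 \left(-3 - 4\right) + \frac{249}{70} = - 47 \cdot 2 \cdot 3 \left(-7\right) + \frac{249}{70} = - 47 \cdot 2 \left(-21\right) + \frac{249}{70} = \left(-47\right) \left(-42\right) + \frac{249}{70} = 1974 + \frac{249}{70} = \frac{138429}{70}$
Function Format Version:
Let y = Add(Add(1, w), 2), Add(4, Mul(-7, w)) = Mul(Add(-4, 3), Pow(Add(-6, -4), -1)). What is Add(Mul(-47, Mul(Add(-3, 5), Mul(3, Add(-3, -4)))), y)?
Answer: Rational(138429, 70) ≈ 1977.6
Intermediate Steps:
w = Rational(39, 70) (w = Add(Rational(4, 7), Mul(Rational(-1, 7), Mul(Add(-4, 3), Pow(Add(-6, -4), -1)))) = Add(Rational(4, 7), Mul(Rational(-1, 7), Mul(-1, Pow(-10, -1)))) = Add(Rational(4, 7), Mul(Rational(-1, 7), Mul(-1, Rational(-1, 10)))) = Add(Rational(4, 7), Mul(Rational(-1, 7), Rational(1, 10))) = Add(Rational(4, 7), Rational(-1, 70)) = Rational(39, 70) ≈ 0.55714)
y = Rational(249, 70) (y = Add(Add(1, Rational(39, 70)), 2) = Add(Rational(109, 70), 2) = Rational(249, 70) ≈ 3.5571)
Add(Mul(-47, Mul(Add(-3, 5), Mul(3, Add(-3, -4)))), y) = Add(Mul(-47, Mul(Add(-3, 5), Mul(3, Add(-3, -4)))), Rational(249, 70)) = Add(Mul(-47, Mul(2, Mul(3, -7))), Rational(249, 70)) = Add(Mul(-47, Mul(2, -21)), Rational(249, 70)) = Add(Mul(-47, -42), Rational(249, 70)) = Add(1974, Rational(249, 70)) = Rational(138429, 70)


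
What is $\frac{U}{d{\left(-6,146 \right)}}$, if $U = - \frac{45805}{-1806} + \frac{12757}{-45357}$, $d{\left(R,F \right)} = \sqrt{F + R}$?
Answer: $\frac{228282027 \sqrt{35}}{637114660} \approx 2.1198$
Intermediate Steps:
$U = \frac{228282027}{9101638}$ ($U = \left(-45805\right) \left(- \frac{1}{1806}\right) + 12757 \left(- \frac{1}{45357}\right) = \frac{45805}{1806} - \frac{12757}{45357} = \frac{228282027}{9101638} \approx 25.081$)
$\frac{U}{d{\left(-6,146 \right)}} = \frac{228282027}{9101638 \sqrt{146 - 6}} = \frac{228282027}{9101638 \sqrt{140}} = \frac{228282027}{9101638 \cdot 2 \sqrt{35}} = \frac{228282027 \frac{\sqrt{35}}{70}}{9101638} = \frac{228282027 \sqrt{35}}{637114660}$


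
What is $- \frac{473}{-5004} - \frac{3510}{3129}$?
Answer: $- \frac{5361341}{5219172} \approx -1.0272$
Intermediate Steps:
$- \frac{473}{-5004} - \frac{3510}{3129} = \left(-473\right) \left(- \frac{1}{5004}\right) - \frac{1170}{1043} = \frac{473}{5004} - \frac{1170}{1043} = - \frac{5361341}{5219172}$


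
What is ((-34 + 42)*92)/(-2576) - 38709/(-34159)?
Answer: 202645/239113 ≈ 0.84749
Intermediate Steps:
((-34 + 42)*92)/(-2576) - 38709/(-34159) = (8*92)*(-1/2576) - 38709*(-1/34159) = 736*(-1/2576) + 38709/34159 = -2/7 + 38709/34159 = 202645/239113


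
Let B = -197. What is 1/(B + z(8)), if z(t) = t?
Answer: -1/189 ≈ -0.0052910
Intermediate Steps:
1/(B + z(8)) = 1/(-197 + 8) = 1/(-189) = -1/189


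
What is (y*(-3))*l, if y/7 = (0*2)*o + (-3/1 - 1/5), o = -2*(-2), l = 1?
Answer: 336/5 ≈ 67.200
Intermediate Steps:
o = 4
y = -112/5 (y = 7*((0*2)*4 + (-3/1 - 1/5)) = 7*(0*4 + (-3*1 - 1*⅕)) = 7*(0 + (-3 - ⅕)) = 7*(0 - 16/5) = 7*(-16/5) = -112/5 ≈ -22.400)
(y*(-3))*l = -112/5*(-3)*1 = (336/5)*1 = 336/5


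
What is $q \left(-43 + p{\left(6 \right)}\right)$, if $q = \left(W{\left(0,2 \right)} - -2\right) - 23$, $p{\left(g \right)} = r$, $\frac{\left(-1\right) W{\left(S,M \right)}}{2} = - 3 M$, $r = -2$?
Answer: $405$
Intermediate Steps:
$W{\left(S,M \right)} = 6 M$ ($W{\left(S,M \right)} = - 2 \left(- 3 M\right) = 6 M$)
$p{\left(g \right)} = -2$
$q = -9$ ($q = \left(6 \cdot 2 - -2\right) - 23 = \left(12 + \left(-3 + 5\right)\right) - 23 = \left(12 + 2\right) - 23 = 14 - 23 = -9$)
$q \left(-43 + p{\left(6 \right)}\right) = - 9 \left(-43 - 2\right) = \left(-9\right) \left(-45\right) = 405$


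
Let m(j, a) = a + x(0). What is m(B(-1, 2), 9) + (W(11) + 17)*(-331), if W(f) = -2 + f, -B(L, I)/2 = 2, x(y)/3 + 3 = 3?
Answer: -8597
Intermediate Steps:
x(y) = 0 (x(y) = -9 + 3*3 = -9 + 9 = 0)
B(L, I) = -4 (B(L, I) = -2*2 = -4)
m(j, a) = a (m(j, a) = a + 0 = a)
m(B(-1, 2), 9) + (W(11) + 17)*(-331) = 9 + ((-2 + 11) + 17)*(-331) = 9 + (9 + 17)*(-331) = 9 + 26*(-331) = 9 - 8606 = -8597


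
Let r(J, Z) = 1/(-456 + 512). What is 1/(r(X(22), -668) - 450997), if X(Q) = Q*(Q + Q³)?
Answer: -56/25255831 ≈ -2.2173e-6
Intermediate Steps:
r(J, Z) = 1/56
1/(r(X(22), -668) - 450997) = 1/(1/56 - 450997) = 1/(-25255831/56) = -56/25255831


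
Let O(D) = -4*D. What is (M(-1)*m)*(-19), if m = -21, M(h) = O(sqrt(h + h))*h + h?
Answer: -399 + 1596*I*sqrt(2) ≈ -399.0 + 2257.1*I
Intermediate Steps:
M(h) = h - 4*sqrt(2)*h**(3/2) (M(h) = (-4*sqrt(h + h))*h + h = (-4*sqrt(2)*sqrt(h))*h + h = -4*sqrt(2)*h**(3/2) + h = h - 4*sqrt(2)*h**(3/2))
(M(-1)*m)*(-19) = ((-1 - 4*sqrt(2)*(-1)**(3/2))*(-21))*(-19) = ((-1 - 4*sqrt(2)*(-I))*(-21))*(-19) = ((-1 + 4*I*sqrt(2))*(-21))*(-19) = (21 - 84*I*sqrt(2))*(-19) = -399 + 1596*I*sqrt(2)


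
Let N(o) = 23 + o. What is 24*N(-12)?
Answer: 264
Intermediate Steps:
24*N(-12) = 24*(23 - 12) = 24*11 = 264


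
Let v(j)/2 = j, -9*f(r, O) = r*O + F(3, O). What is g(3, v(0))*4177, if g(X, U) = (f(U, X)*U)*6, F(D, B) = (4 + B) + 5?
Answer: 0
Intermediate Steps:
F(D, B) = 9 + B
f(r, O) = -1 - O/9 - O*r/9 (f(r, O) = -(r*O + (9 + O))/9 = -(O*r + (9 + O))/9 = -(9 + O + O*r)/9 = -1 - O/9 - O*r/9)
v(j) = 2*j
g(X, U) = 6*U*(-1 - X/9 - U*X/9) (g(X, U) = ((-1 - X/9 - X*U/9)*U)*6 = ((-1 - X/9 - U*X/9)*U)*6 = (U*(-1 - X/9 - U*X/9))*6 = 6*U*(-1 - X/9 - U*X/9))
g(3, v(0))*4177 = -2*2*0*(9 + 3 + (2*0)*3)/3*4177 = -2/3*0*(9 + 3 + 0*3)*4177 = -2/3*0*(9 + 3 + 0)*4177 = -2/3*0*12*4177 = 0*4177 = 0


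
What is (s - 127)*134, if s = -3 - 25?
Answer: -20770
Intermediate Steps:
s = -28
(s - 127)*134 = (-28 - 127)*134 = -155*134 = -20770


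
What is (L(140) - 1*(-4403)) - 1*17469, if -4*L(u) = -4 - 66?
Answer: -26097/2 ≈ -13049.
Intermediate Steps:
L(u) = 35/2 (L(u) = -(-4 - 66)/4 = -¼*(-70) = 35/2)
(L(140) - 1*(-4403)) - 1*17469 = (35/2 - 1*(-4403)) - 1*17469 = (35/2 + 4403) - 17469 = 8841/2 - 17469 = -26097/2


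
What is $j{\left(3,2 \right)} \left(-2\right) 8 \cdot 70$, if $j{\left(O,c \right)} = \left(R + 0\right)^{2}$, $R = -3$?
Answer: $-10080$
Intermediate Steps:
$j{\left(O,c \right)} = 9$ ($j{\left(O,c \right)} = \left(-3 + 0\right)^{2} = \left(-3\right)^{2} = 9$)
$j{\left(3,2 \right)} \left(-2\right) 8 \cdot 70 = 9 \left(-2\right) 8 \cdot 70 = \left(-18\right) 8 \cdot 70 = \left(-144\right) 70 = -10080$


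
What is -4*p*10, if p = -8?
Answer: 320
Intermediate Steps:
-4*p*10 = -4*(-8)*10 = 32*10 = 320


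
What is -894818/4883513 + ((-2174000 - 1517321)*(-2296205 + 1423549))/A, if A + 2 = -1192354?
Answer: -3932758503212987174/1455721506657 ≈ -2.7016e+6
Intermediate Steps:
A = -1192356 (A = -2 - 1192354 = -1192356)
-894818/4883513 + ((-2174000 - 1517321)*(-2296205 + 1423549))/A = -894818/4883513 + ((-2174000 - 1517321)*(-2296205 + 1423549))/(-1192356) = -894818*1/4883513 - 3691321*(-872656)*(-1/1192356) = -894818/4883513 + 3221253418576*(-1/1192356) = -894818/4883513 - 805313354644/298089 = -3932758503212987174/1455721506657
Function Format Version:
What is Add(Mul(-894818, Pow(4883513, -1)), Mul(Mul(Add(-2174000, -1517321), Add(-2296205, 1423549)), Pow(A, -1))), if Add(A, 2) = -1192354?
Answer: Rational(-3932758503212987174, 1455721506657) ≈ -2.7016e+6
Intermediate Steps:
A = -1192356 (A = Add(-2, -1192354) = -1192356)
Add(Mul(-894818, Pow(4883513, -1)), Mul(Mul(Add(-2174000, -1517321), Add(-2296205, 1423549)), Pow(A, -1))) = Add(Mul(-894818, Pow(4883513, -1)), Mul(Mul(Add(-2174000, -1517321), Add(-2296205, 1423549)), Pow(-1192356, -1))) = Add(Mul(-894818, Rational(1, 4883513)), Mul(Mul(-3691321, -872656), Rational(-1, 1192356))) = Add(Rational(-894818, 4883513), Mul(3221253418576, Rational(-1, 1192356))) = Add(Rational(-894818, 4883513), Rational(-805313354644, 298089)) = Rational(-3932758503212987174, 1455721506657)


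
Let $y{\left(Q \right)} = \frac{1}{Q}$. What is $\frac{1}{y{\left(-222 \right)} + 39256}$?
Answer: $\frac{222}{8714831} \approx 2.5474 \cdot 10^{-5}$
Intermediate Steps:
$\frac{1}{y{\left(-222 \right)} + 39256} = \frac{1}{\frac{1}{-222} + 39256} = \frac{1}{- \frac{1}{222} + 39256} = \frac{1}{\frac{8714831}{222}} = \frac{222}{8714831}$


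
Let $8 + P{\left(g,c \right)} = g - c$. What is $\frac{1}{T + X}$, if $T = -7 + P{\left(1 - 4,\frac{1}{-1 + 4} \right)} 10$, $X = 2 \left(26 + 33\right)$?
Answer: $- \frac{3}{7} \approx -0.42857$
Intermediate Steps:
$X = 118$ ($X = 2 \cdot 59 = 118$)
$P{\left(g,c \right)} = -8 + g - c$ ($P{\left(g,c \right)} = -8 - \left(c - g\right) = -8 + g - c$)
$T = - \frac{361}{3}$ ($T = -7 + \left(-8 + \left(1 - 4\right) - \frac{1}{-1 + 4}\right) 10 = -7 + \left(-8 + \left(1 - 4\right) - \frac{1}{3}\right) 10 = -7 + \left(-8 - 3 - \frac{1}{3}\right) 10 = -7 - \frac{340}{3} = - \frac{361}{3} \approx -120.33$)
$\frac{1}{T + X} = \frac{1}{- \frac{361}{3} + 118} = \frac{1}{- \frac{7}{3}} = - \frac{3}{7}$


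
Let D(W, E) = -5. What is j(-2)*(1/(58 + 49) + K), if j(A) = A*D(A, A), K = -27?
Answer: -28880/107 ≈ -269.91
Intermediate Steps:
j(A) = -5*A (j(A) = A*(-5) = -5*A)
j(-2)*(1/(58 + 49) + K) = (-5*(-2))*(1/(58 + 49) - 27) = 10*(1/107 - 27) = 10*(-2888/107) = -28880/107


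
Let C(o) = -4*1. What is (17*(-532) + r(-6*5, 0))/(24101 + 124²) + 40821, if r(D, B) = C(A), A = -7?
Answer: 537160523/13159 ≈ 40821.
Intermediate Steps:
C(o) = -4
r(D, B) = -4
(17*(-532) + r(-6*5, 0))/(24101 + 124²) + 40821 = (17*(-532) - 4)/(24101 + 124²) + 40821 = (-9044 - 4)/(24101 + 15376) + 40821 = -9048/39477 + 40821 = -9048*1/39477 + 40821 = -3016/13159 + 40821 = 537160523/13159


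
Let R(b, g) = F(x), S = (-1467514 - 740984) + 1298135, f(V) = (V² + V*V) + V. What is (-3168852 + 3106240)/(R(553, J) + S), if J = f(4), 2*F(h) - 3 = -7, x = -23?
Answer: 62612/910365 ≈ 0.068777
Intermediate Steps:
f(V) = V + 2*V² (f(V) = (V² + V²) + V = 2*V² + V = V + 2*V²)
S = -910363 (S = -2208498 + 1298135 = -910363)
F(h) = -2 (F(h) = 3/2 + (½)*(-7) = 3/2 - 7/2 = -2)
J = 36 (J = 4*(1 + 2*4) = 4*(1 + 8) = 4*9 = 36)
R(b, g) = -2
(-3168852 + 3106240)/(R(553, J) + S) = (-3168852 + 3106240)/(-2 - 910363) = -62612/(-910365) = -62612*(-1/910365) = 62612/910365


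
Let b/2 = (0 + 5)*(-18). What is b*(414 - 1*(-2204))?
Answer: -471240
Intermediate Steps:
b = -180 (b = 2*((0 + 5)*(-18)) = 2*(5*(-18)) = 2*(-90) = -180)
b*(414 - 1*(-2204)) = -180*(414 - 1*(-2204)) = -180*(414 + 2204) = -180*2618 = -471240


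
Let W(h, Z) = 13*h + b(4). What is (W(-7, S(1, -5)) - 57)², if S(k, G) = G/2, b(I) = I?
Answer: 20736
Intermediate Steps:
S(k, G) = G/2 (S(k, G) = G*(½) = G/2)
W(h, Z) = 4 + 13*h (W(h, Z) = 13*h + 4 = 4 + 13*h)
(W(-7, S(1, -5)) - 57)² = ((4 + 13*(-7)) - 57)² = ((4 - 91) - 57)² = (-87 - 57)² = (-144)² = 20736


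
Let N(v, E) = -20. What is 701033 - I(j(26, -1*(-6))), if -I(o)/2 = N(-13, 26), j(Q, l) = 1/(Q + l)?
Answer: 700993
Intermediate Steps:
I(o) = 40 (I(o) = -2*(-20) = 40)
701033 - I(j(26, -1*(-6))) = 701033 - 1*40 = 701033 - 40 = 700993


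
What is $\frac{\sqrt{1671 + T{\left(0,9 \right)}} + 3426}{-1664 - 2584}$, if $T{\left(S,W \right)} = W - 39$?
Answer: $- \frac{571}{708} - \frac{\sqrt{1641}}{4248} \approx -0.81603$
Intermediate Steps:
$T{\left(S,W \right)} = -39 + W$
$\frac{\sqrt{1671 + T{\left(0,9 \right)}} + 3426}{-1664 - 2584} = \frac{\sqrt{1671 + \left(-39 + 9\right)} + 3426}{-1664 - 2584} = \frac{\sqrt{1671 - 30} + 3426}{-4248} = \left(\sqrt{1641} + 3426\right) \left(- \frac{1}{4248}\right) = \left(3426 + \sqrt{1641}\right) \left(- \frac{1}{4248}\right) = - \frac{571}{708} - \frac{\sqrt{1641}}{4248}$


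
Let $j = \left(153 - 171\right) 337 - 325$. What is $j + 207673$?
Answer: $201282$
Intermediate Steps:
$j = -6391$ ($j = \left(-18\right) 337 - 325 = -6066 - 325 = -6391$)
$j + 207673 = -6391 + 207673 = 201282$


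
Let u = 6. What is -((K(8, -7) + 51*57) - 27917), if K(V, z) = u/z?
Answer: 175076/7 ≈ 25011.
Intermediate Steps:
K(V, z) = 6/z
-((K(8, -7) + 51*57) - 27917) = -((6/(-7) + 51*57) - 27917) = -((6*(-⅐) + 2907) - 27917) = -((-6/7 + 2907) - 27917) = -(20343/7 - 27917) = -1*(-175076/7) = 175076/7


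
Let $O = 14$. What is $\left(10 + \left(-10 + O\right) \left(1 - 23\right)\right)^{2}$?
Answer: $6084$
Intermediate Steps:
$\left(10 + \left(-10 + O\right) \left(1 - 23\right)\right)^{2} = \left(10 + \left(-10 + 14\right) \left(1 - 23\right)\right)^{2} = \left(10 + 4 \left(-22\right)\right)^{2} = \left(10 - 88\right)^{2} = \left(-78\right)^{2} = 6084$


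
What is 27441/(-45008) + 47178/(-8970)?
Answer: -394922199/67286960 ≈ -5.8692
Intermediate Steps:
27441/(-45008) + 47178/(-8970) = 27441*(-1/45008) + 47178*(-1/8970) = -27441/45008 - 7863/1495 = -394922199/67286960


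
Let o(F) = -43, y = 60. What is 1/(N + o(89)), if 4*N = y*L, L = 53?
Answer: 1/752 ≈ 0.0013298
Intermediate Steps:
N = 795 (N = (60*53)/4 = (¼)*3180 = 795)
1/(N + o(89)) = 1/(795 - 43) = 1/752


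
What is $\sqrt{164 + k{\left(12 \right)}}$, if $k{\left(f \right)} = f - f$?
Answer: $2 \sqrt{41} \approx 12.806$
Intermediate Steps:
$k{\left(f \right)} = 0$
$\sqrt{164 + k{\left(12 \right)}} = \sqrt{164 + 0} = \sqrt{164} = 2 \sqrt{41}$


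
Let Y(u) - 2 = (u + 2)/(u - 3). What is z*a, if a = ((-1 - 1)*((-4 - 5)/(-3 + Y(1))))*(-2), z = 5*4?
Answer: 288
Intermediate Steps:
Y(u) = 2 + (2 + u)/(-3 + u) (Y(u) = 2 + (u + 2)/(u - 3) = 2 + (2 + u)/(-3 + u))
z = 20
a = 72/5 (a = ((-1 - 1)*((-4 - 5)/(-3 + (-4 + 3*1)/(-3 + 1))))*(-2) = -(-18)/(-3 + (-4 + 3)/(-2))*(-2) = -(-18)/(-3 - ½*(-1))*(-2) = -(-18)/(-3 + ½)*(-2) = -(-18)/(-5/2)*(-2) = -(-18)*(-2)/5*(-2) = -2*18/5*(-2) = -36/5*(-2) = 72/5 ≈ 14.400)
z*a = 20*(72/5) = 288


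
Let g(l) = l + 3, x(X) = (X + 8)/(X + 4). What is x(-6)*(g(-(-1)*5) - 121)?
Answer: 113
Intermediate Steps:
x(X) = (8 + X)/(4 + X)
g(l) = 3 + l
x(-6)*(g(-(-1)*5) - 121) = ((8 - 6)/(4 - 6))*((3 - (-1)*5) - 121) = (2/(-2))*((3 - 1*(-5)) - 121) = (-½*2)*((3 + 5) - 121) = -(8 - 121) = -1*(-113) = 113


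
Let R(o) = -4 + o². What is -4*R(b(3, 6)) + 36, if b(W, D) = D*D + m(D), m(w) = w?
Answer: -7004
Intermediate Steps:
b(W, D) = D + D² (b(W, D) = D*D + D = D² + D = D + D²)
-4*R(b(3, 6)) + 36 = -4*(-4 + (6*(1 + 6))²) + 36 = -4*(-4 + (6*7)²) + 36 = -4*(-4 + 42²) + 36 = -4*(-4 + 1764) + 36 = -4*1760 + 36 = -1*7040 + 36 = -7040 + 36 = -7004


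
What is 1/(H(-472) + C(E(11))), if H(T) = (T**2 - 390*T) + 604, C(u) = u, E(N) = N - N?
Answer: 1/407468 ≈ 2.4542e-6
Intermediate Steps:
E(N) = 0
H(T) = 604 + T**2 - 390*T
1/(H(-472) + C(E(11))) = 1/((604 + (-472)**2 - 390*(-472)) + 0) = 1/((604 + 222784 + 184080) + 0) = 1/(407468 + 0) = 1/407468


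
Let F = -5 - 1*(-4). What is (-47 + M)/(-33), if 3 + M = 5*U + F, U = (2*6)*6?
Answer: -103/11 ≈ -9.3636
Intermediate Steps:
U = 72 (U = 12*6 = 72)
F = -1 (F = -5 + 4 = -1)
M = 356 (M = -3 + (5*72 - 1) = -3 + (360 - 1) = -3 + 359 = 356)
(-47 + M)/(-33) = (-47 + 356)/(-33) = -1/33*309 = -103/11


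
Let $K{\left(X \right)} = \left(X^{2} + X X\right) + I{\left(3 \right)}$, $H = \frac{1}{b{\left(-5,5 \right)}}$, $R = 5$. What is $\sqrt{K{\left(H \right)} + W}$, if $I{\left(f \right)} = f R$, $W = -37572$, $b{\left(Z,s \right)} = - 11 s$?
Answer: $\frac{i \sqrt{113609923}}{55} \approx 193.8 i$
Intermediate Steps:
$H = - \frac{1}{55}$ ($H = \frac{1}{\left(-11\right) 5} = \frac{1}{-55} = - \frac{1}{55} \approx -0.018182$)
$I{\left(f \right)} = 5 f$ ($I{\left(f \right)} = f 5 = 5 f$)
$K{\left(X \right)} = 15 + 2 X^{2}$ ($K{\left(X \right)} = \left(X^{2} + X X\right) + 5 \cdot 3 = \left(X^{2} + X^{2}\right) + 15 = 2 X^{2} + 15 = 15 + 2 X^{2}$)
$\sqrt{K{\left(H \right)} + W} = \sqrt{\left(15 + 2 \left(- \frac{1}{55}\right)^{2}\right) - 37572} = \sqrt{\left(15 + 2 \cdot \frac{1}{3025}\right) - 37572} = \sqrt{\left(15 + \frac{2}{3025}\right) - 37572} = \sqrt{\frac{45377}{3025} - 37572} = \sqrt{- \frac{113609923}{3025}} = \frac{i \sqrt{113609923}}{55}$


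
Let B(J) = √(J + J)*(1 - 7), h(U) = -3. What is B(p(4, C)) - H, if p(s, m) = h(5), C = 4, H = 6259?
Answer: -6259 - 6*I*√6 ≈ -6259.0 - 14.697*I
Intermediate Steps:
p(s, m) = -3
B(J) = -6*√2*√J (B(J) = √(2*J)*(-6) = (√2*√J)*(-6) = -6*√2*√J)
B(p(4, C)) - H = -6*√2*√(-3) - 1*6259 = -6*√2*I*√3 - 6259 = -6*I*√6 - 6259 = -6259 - 6*I*√6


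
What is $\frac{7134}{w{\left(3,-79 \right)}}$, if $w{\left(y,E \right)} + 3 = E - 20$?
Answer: $- \frac{1189}{17} \approx -69.941$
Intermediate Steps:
$w{\left(y,E \right)} = -23 + E$ ($w{\left(y,E \right)} = -3 + \left(E - 20\right) = -3 + \left(-20 + E\right) = -23 + E$)
$\frac{7134}{w{\left(3,-79 \right)}} = \frac{7134}{-23 - 79} = \frac{7134}{-102} = 7134 \left(- \frac{1}{102}\right) = - \frac{1189}{17}$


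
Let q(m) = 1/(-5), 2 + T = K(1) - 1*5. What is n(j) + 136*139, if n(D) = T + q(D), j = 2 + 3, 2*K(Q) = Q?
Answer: 188973/10 ≈ 18897.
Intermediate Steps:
K(Q) = Q/2
T = -13/2 (T = -2 + ((1/2)*1 - 1*5) = -2 + (1/2 - 5) = -2 - 9/2 = -13/2 ≈ -6.5000)
q(m) = -1/5
j = 5
n(D) = -67/10 (n(D) = -13/2 - 1/5 = -67/10)
n(j) + 136*139 = -67/10 + 136*139 = -67/10 + 18904 = 188973/10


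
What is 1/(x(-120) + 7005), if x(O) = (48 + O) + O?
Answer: 1/6813 ≈ 0.00014678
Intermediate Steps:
x(O) = 48 + 2*O
1/(x(-120) + 7005) = 1/((48 + 2*(-120)) + 7005) = 1/((48 - 240) + 7005) = 1/(-192 + 7005) = 1/6813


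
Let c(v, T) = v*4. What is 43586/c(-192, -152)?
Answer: -21793/384 ≈ -56.753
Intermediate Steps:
c(v, T) = 4*v
43586/c(-192, -152) = 43586/((4*(-192))) = 43586/(-768) = 43586*(-1/768) = -21793/384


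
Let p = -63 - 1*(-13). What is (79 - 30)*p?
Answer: -2450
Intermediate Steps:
p = -50 (p = -63 + 13 = -50)
(79 - 30)*p = (79 - 30)*(-50) = 49*(-50) = -2450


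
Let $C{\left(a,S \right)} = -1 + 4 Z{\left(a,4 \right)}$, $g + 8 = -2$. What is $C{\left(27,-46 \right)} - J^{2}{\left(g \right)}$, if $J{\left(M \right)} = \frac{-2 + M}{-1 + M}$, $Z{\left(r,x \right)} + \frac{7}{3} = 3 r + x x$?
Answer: $\frac{136661}{363} \approx 376.48$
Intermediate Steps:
$g = -10$ ($g = -8 - 2 = -10$)
$Z{\left(r,x \right)} = - \frac{7}{3} + x^{2} + 3 r$ ($Z{\left(r,x \right)} = - \frac{7}{3} + \left(3 r + x x\right) = - \frac{7}{3} + \left(3 r + x^{2}\right) = - \frac{7}{3} + \left(x^{2} + 3 r\right) = - \frac{7}{3} + x^{2} + 3 r$)
$J{\left(M \right)} = \frac{-2 + M}{-1 + M}$
$C{\left(a,S \right)} = \frac{161}{3} + 12 a$ ($C{\left(a,S \right)} = -1 + 4 \left(- \frac{7}{3} + 4^{2} + 3 a\right) = -1 + 4 \left(- \frac{7}{3} + 16 + 3 a\right) = -1 + 4 \left(\frac{41}{3} + 3 a\right) = -1 + \left(\frac{164}{3} + 12 a\right) = \frac{161}{3} + 12 a$)
$C{\left(27,-46 \right)} - J^{2}{\left(g \right)} = \left(\frac{161}{3} + 12 \cdot 27\right) - \left(\frac{-2 - 10}{-1 - 10}\right)^{2} = \left(\frac{161}{3} + 324\right) - \left(\frac{1}{-11} \left(-12\right)\right)^{2} = \frac{1133}{3} - \left(\left(- \frac{1}{11}\right) \left(-12\right)\right)^{2} = \frac{1133}{3} - \left(\frac{12}{11}\right)^{2} = \frac{1133}{3} - \frac{144}{121} = \frac{136661}{363}$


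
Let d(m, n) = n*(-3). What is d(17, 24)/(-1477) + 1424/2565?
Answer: 2287928/3788505 ≈ 0.60391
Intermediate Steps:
d(m, n) = -3*n
d(17, 24)/(-1477) + 1424/2565 = -3*24/(-1477) + 1424/2565 = -72*(-1/1477) + 1424*(1/2565) = 72/1477 + 1424/2565 = 2287928/3788505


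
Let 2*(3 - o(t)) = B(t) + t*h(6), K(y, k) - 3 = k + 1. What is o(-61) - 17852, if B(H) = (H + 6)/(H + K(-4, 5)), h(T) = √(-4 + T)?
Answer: -1856351/104 + 61*√2/2 ≈ -17806.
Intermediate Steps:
K(y, k) = 4 + k (K(y, k) = 3 + (k + 1) = 3 + (1 + k) = 4 + k)
B(H) = (6 + H)/(9 + H) (B(H) = (H + 6)/(H + (4 + 5)) = (6 + H)/(H + 9) = (6 + H)/(9 + H))
o(t) = 3 - t*√2/2 - (6 + t)/(2*(9 + t)) (o(t) = 3 - ((6 + t)/(9 + t) + t*√(-4 + 6))/2 = 3 - ((6 + t)/(9 + t) + t*√2)/2 = 3 - (t*√2 + (6 + t)/(9 + t))/2 = 3 + (-t*√2/2 - (6 + t)/(2*(9 + t))) = 3 - t*√2/2 - (6 + t)/(2*(9 + t)))
o(-61) - 17852 = (-6 - 1*(-61) + (6 - 1*(-61)*√2)*(9 - 61))/(2*(9 - 61)) - 17852 = (½)*(-6 + 61 + (6 + 61*√2)*(-52))/(-52) - 17852 = (½)*(-1/52)*(-6 + 61 + (-312 - 3172*√2)) - 17852 = (½)*(-1/52)*(-257 - 3172*√2) - 17852 = (257/104 + 61*√2/2) - 17852 = -1856351/104 + 61*√2/2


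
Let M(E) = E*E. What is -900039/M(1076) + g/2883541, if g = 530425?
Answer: -1981186023299/3338494564816 ≈ -0.59344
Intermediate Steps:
M(E) = E²
-900039/M(1076) + g/2883541 = -900039/(1076²) + 530425/2883541 = -900039/1157776 + 530425*(1/2883541) = -900039*1/1157776 + 530425/2883541 = -900039/1157776 + 530425/2883541 = -1981186023299/3338494564816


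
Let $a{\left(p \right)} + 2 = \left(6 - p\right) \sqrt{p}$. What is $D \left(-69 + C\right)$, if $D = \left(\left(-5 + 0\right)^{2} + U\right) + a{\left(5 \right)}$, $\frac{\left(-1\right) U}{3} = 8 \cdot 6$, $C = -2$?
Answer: $8591 - 71 \sqrt{5} \approx 8432.2$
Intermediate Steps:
$U = -144$ ($U = - 3 \cdot 8 \cdot 6 = \left(-3\right) 48 = -144$)
$a{\left(p \right)} = -2 + \sqrt{p} \left(6 - p\right)$ ($a{\left(p \right)} = -2 + \left(6 - p\right) \sqrt{p} = -2 + \sqrt{p} \left(6 - p\right)$)
$D = -121 + \sqrt{5}$ ($D = \left(\left(-5 + 0\right)^{2} - 144\right) - \left(2 + 5^{\frac{3}{2}} - 6 \sqrt{5}\right) = \left(\left(-5\right)^{2} - 144\right) - \left(2 - \sqrt{5}\right) = \left(25 - 144\right) - \left(2 - \sqrt{5}\right) = -119 - \left(2 - \sqrt{5}\right) = -121 + \sqrt{5} \approx -118.76$)
$D \left(-69 + C\right) = \left(-121 + \sqrt{5}\right) \left(-69 - 2\right) = \left(-121 + \sqrt{5}\right) \left(-71\right) = 8591 - 71 \sqrt{5}$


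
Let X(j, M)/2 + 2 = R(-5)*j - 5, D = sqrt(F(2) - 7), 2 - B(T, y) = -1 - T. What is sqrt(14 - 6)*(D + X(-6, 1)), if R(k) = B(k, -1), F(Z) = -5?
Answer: 4*sqrt(2)*(5 + I*sqrt(3)) ≈ 28.284 + 9.798*I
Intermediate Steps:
B(T, y) = 3 + T (B(T, y) = 2 - (-1 - T) = 2 + (1 + T) = 3 + T)
R(k) = 3 + k
D = 2*I*sqrt(3) (D = sqrt(-5 - 7) = sqrt(-12) = 2*I*sqrt(3) ≈ 3.4641*I)
X(j, M) = -14 - 4*j (X(j, M) = -4 + 2*((3 - 5)*j - 5) = -4 + 2*(-2*j - 5) = -4 + 2*(-5 - 2*j) = -4 + (-10 - 4*j) = -14 - 4*j)
sqrt(14 - 6)*(D + X(-6, 1)) = sqrt(14 - 6)*(2*I*sqrt(3) + (-14 - 4*(-6))) = sqrt(8)*(2*I*sqrt(3) + (-14 + 24)) = (2*sqrt(2))*(2*I*sqrt(3) + 10) = (2*sqrt(2))*(10 + 2*I*sqrt(3)) = 2*sqrt(2)*(10 + 2*I*sqrt(3))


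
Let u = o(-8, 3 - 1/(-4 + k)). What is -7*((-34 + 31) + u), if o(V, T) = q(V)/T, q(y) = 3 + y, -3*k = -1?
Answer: 1141/36 ≈ 31.694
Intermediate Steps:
k = ⅓ (k = -⅓*(-1) = ⅓ ≈ 0.33333)
o(V, T) = (3 + V)/T
u = -55/36 (u = (3 - 8)/(3 - 1/(-4 + ⅓)) = -5/(3 - 1/(-11/3)) = -5/(3 - 1*(-3/11)) = -5/(3 + 3/11) = -5/(36/11) = (11/36)*(-5) = -55/36 ≈ -1.5278)
-7*((-34 + 31) + u) = -7*((-34 + 31) - 55/36) = -7*(-3 - 55/36) = -7*(-163/36) = 1141/36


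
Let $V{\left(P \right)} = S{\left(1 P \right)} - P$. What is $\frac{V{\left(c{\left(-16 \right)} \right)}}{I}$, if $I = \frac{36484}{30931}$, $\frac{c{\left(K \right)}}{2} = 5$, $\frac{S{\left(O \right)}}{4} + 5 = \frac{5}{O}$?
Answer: $- \frac{30931}{1303} \approx -23.738$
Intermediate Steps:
$S{\left(O \right)} = -20 + \frac{20}{O}$ ($S{\left(O \right)} = -20 + 4 \frac{5}{O} = -20 + \frac{20}{O}$)
$c{\left(K \right)} = 10$ ($c{\left(K \right)} = 2 \cdot 5 = 10$)
$V{\left(P \right)} = -20 - P + \frac{20}{P}$ ($V{\left(P \right)} = \left(-20 + \frac{20}{1 P}\right) - P = \left(-20 + \frac{20}{P}\right) - P = -20 - P + \frac{20}{P}$)
$I = \frac{36484}{30931}$ ($I = 36484 \cdot \frac{1}{30931} = \frac{36484}{30931} \approx 1.1795$)
$\frac{V{\left(c{\left(-16 \right)} \right)}}{I} = \frac{-20 - 10 + \frac{20}{10}}{\frac{36484}{30931}} = \left(-20 - 10 + 20 \cdot \frac{1}{10}\right) \frac{30931}{36484} = \left(-20 - 10 + 2\right) \frac{30931}{36484} = \left(-28\right) \frac{30931}{36484} = - \frac{30931}{1303}$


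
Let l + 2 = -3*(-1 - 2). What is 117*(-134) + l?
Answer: -15671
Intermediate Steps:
l = 7 (l = -2 - 3*(-1 - 2) = -2 - 3*(-3) = -2 + 9 = 7)
117*(-134) + l = 117*(-134) + 7 = -15678 + 7 = -15671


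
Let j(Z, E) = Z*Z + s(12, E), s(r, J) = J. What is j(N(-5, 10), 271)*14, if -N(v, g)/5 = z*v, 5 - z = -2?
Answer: 432544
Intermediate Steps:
z = 7 (z = 5 - 1*(-2) = 5 + 2 = 7)
N(v, g) = -35*v
j(Z, E) = E + Z**2 (j(Z, E) = Z*Z + E = Z**2 + E = E + Z**2)
j(N(-5, 10), 271)*14 = (271 + (-35*(-5))**2)*14 = (271 + 175**2)*14 = (271 + 30625)*14 = 30896*14 = 432544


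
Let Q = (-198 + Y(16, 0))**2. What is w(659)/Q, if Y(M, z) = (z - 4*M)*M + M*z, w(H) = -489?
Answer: -489/1493284 ≈ -0.00032747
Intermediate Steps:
Y(M, z) = M*z + M*(z - 4*M) (Y(M, z) = M*(z - 4*M) + M*z = M*z + M*(z - 4*M))
Q = 1493284 (Q = (-198 + 2*16*(0 - 2*16))**2 = (-198 + 2*16*(0 - 32))**2 = (-198 + 2*16*(-32))**2 = (-198 - 1024)**2 = (-1222)**2 = 1493284)
w(659)/Q = -489/1493284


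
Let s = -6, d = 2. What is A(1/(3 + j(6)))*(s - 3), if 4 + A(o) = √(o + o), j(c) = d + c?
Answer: 36 - 9*√22/11 ≈ 32.162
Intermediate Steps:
j(c) = 2 + c
A(o) = -4 + √2*√o (A(o) = -4 + √(o + o) = -4 + √(2*o) = -4 + √2*√o)
A(1/(3 + j(6)))*(s - 3) = (-4 + √2*√(1/(3 + (2 + 6))))*(-6 - 3) = (-4 + √2*√(1/(3 + 8)))*(-9) = (-4 + √2*√(1/11))*(-9) = (-4 + √2*(√11/11))*(-9) = (-4 + √22/11)*(-9) = 36 - 9*√22/11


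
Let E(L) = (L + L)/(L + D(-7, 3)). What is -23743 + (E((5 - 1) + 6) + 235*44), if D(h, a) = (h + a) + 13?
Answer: -254637/19 ≈ -13402.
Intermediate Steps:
D(h, a) = 13 + a + h (D(h, a) = (a + h) + 13 = 13 + a + h)
E(L) = 2*L/(9 + L) (E(L) = (L + L)/(L + (13 + 3 - 7)) = (2*L)/(L + 9) = (2*L)/(9 + L) = 2*L/(9 + L))
-23743 + (E((5 - 1) + 6) + 235*44) = -23743 + (2*((5 - 1) + 6)/(9 + ((5 - 1) + 6)) + 235*44) = -23743 + (2*(4 + 6)/(9 + (4 + 6)) + 10340) = -23743 + (2*10/(9 + 10) + 10340) = -23743 + (2*10/19 + 10340) = -23743 + (2*10*(1/19) + 10340) = -23743 + (20/19 + 10340) = -23743 + 196480/19 = -254637/19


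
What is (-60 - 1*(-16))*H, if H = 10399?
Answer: -457556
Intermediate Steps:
(-60 - 1*(-16))*H = (-60 - 1*(-16))*10399 = (-60 + 16)*10399 = -44*10399 = -457556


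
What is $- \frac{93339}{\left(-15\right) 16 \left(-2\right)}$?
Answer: $- \frac{31113}{160} \approx -194.46$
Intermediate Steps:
$- \frac{93339}{\left(-15\right) 16 \left(-2\right)} = - \frac{93339}{\left(-240\right) \left(-2\right)} = - \frac{93339}{480} = \left(-93339\right) \frac{1}{480} = - \frac{31113}{160}$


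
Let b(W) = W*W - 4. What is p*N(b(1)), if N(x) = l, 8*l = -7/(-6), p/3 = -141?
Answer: -987/16 ≈ -61.688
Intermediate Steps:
b(W) = -4 + W² (b(W) = W² - 4 = -4 + W²)
p = -423 (p = 3*(-141) = -423)
l = 7/48 (l = (-7/(-6))/8 = (-7*(-⅙))/8 = (⅛)*(7/6) = 7/48 ≈ 0.14583)
N(x) = 7/48
p*N(b(1)) = -423*7/48 = -987/16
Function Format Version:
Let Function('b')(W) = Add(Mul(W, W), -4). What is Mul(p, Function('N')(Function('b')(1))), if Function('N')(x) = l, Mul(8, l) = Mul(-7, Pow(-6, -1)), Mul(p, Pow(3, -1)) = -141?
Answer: Rational(-987, 16) ≈ -61.688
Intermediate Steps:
Function('b')(W) = Add(-4, Pow(W, 2)) (Function('b')(W) = Add(Pow(W, 2), -4) = Add(-4, Pow(W, 2)))
p = -423 (p = Mul(3, -141) = -423)
l = Rational(7, 48) (l = Mul(Rational(1, 8), Mul(-7, Pow(-6, -1))) = Mul(Rational(1, 8), Mul(-7, Rational(-1, 6))) = Mul(Rational(1, 8), Rational(7, 6)) = Rational(7, 48) ≈ 0.14583)
Function('N')(x) = Rational(7, 48)
Mul(p, Function('N')(Function('b')(1))) = Mul(-423, Rational(7, 48)) = Rational(-987, 16)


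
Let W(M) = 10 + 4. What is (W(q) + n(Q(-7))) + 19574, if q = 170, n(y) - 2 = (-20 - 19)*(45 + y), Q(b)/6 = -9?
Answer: 19941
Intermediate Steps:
Q(b) = -54 (Q(b) = 6*(-9) = -54)
n(y) = -1753 - 39*y (n(y) = 2 + (-20 - 19)*(45 + y) = 2 - 39*(45 + y) = 2 + (-1755 - 39*y) = -1753 - 39*y)
W(M) = 14
(W(q) + n(Q(-7))) + 19574 = (14 + (-1753 - 39*(-54))) + 19574 = (14 + (-1753 + 2106)) + 19574 = (14 + 353) + 19574 = 367 + 19574 = 19941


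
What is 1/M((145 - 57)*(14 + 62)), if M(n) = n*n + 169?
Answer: 1/44729513 ≈ 2.2357e-8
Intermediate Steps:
M(n) = 169 + n**2 (M(n) = n**2 + 169 = 169 + n**2)
1/M((145 - 57)*(14 + 62)) = 1/(169 + ((145 - 57)*(14 + 62))**2) = 1/(169 + (88*76)**2) = 1/(169 + 6688**2) = 1/(169 + 44729344) = 1/44729513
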